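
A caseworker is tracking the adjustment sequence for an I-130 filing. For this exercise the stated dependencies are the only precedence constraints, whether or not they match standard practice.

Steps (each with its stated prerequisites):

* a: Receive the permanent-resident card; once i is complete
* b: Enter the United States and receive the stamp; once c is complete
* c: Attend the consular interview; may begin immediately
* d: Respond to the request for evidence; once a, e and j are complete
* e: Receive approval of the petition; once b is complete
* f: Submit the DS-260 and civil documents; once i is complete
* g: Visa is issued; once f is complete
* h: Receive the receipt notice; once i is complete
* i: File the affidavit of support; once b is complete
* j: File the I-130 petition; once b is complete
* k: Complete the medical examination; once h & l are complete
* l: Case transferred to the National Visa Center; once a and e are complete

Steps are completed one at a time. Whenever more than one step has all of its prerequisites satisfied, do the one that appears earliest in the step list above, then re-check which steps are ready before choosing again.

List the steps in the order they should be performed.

Only c has no prerequisites, so it is first.
b needed c, now all done → b.
Ready: e, i and j. e is listed earlier → e.
i and j are both available; i is listed earlier → i.
a, f, h and j are all available; a is listed earlier → a.
f, h, j and l are all available; f is listed earlier → f.
g now also ready, so the ready set is {g, h, j, l}; g is listed earlier → g.
Ready: h, j and l. h is listed earlier → h.
j and l are both available; j is listed earlier → j.
d now also ready, so the ready set is {d, l}; d is listed earlier → d.
l needed a and e, now all done → l.
k is the only step now ready → k.

c → b → e → i → a → f → g → h → j → d → l → k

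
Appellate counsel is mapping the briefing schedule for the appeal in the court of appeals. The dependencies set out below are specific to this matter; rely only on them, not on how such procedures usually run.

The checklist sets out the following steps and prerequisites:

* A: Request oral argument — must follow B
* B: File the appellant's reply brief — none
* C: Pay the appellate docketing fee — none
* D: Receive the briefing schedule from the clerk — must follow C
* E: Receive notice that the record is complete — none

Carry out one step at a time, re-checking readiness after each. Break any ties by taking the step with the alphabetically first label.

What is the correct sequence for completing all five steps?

B, C and E have no prerequisites; B has the earlier label, so B is first.
A now also ready, so the ready set is {A, C, E}; A has the earlier label → A.
C and E are both available; C has the earlier label → C.
D and E are both available; D has the earlier label → D.
That leaves E as the only ready step → E.

B → A → C → D → E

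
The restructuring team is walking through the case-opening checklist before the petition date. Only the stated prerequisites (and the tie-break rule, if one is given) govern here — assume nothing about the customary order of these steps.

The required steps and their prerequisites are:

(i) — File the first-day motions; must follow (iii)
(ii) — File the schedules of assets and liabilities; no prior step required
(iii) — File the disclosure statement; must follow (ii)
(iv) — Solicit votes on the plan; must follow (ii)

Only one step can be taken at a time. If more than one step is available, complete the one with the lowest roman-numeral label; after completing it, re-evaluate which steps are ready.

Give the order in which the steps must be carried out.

(ii) is the only step with nothing outstanding, so it goes first.
(iii) and (iv) are both available; (iii) has the earlier label → (iii).
(i) and (iv) are both available; (i) has the earlier label → (i).
(iv) needed (ii), now all done → (iv).

(ii) → (iii) → (i) → (iv)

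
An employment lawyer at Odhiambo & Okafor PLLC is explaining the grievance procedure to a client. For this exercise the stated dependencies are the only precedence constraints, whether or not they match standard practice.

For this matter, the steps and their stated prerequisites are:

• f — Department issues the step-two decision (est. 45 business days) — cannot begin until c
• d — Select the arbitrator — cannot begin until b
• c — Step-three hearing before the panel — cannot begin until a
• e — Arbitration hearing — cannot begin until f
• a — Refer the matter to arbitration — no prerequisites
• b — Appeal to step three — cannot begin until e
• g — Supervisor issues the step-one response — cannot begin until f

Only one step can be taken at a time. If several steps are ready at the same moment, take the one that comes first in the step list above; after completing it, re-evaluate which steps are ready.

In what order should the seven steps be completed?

Only a has no prerequisites, so it is first.
c needed a, now all done → c.
f needed c, now all done → f.
Ready: e and g. e is listed earlier → e.
b now also ready, so the ready set is {b, g}; b is listed earlier → b.
d now also ready, so the ready set is {d, g}; d is listed earlier → d.
g needed f, now all done → g.

a, c, f, e, b, d, g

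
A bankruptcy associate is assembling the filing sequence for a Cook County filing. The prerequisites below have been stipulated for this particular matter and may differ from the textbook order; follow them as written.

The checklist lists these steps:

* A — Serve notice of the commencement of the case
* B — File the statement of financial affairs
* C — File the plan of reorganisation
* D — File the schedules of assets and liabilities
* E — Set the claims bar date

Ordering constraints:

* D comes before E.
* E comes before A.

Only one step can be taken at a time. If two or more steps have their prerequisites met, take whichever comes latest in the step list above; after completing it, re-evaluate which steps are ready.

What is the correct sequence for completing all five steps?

D E C B A

D, C and B have no prerequisites; D is listed later, so D is first.
E, C and B are all available; E is listed later → E.
Ready: C, B and A. C is listed later → C.
Now B and A have their prerequisites met. B is listed later, so B next.
That leaves A as the only ready step → A.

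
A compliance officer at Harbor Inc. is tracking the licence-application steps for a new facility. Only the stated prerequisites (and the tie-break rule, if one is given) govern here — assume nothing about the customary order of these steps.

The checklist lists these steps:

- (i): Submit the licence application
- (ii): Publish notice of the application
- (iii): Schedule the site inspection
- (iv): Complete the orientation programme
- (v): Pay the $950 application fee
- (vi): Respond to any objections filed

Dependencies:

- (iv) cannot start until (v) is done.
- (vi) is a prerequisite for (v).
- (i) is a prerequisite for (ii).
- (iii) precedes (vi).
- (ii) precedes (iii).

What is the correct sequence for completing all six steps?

(i), (ii), (iii), (vi), (v), (iv)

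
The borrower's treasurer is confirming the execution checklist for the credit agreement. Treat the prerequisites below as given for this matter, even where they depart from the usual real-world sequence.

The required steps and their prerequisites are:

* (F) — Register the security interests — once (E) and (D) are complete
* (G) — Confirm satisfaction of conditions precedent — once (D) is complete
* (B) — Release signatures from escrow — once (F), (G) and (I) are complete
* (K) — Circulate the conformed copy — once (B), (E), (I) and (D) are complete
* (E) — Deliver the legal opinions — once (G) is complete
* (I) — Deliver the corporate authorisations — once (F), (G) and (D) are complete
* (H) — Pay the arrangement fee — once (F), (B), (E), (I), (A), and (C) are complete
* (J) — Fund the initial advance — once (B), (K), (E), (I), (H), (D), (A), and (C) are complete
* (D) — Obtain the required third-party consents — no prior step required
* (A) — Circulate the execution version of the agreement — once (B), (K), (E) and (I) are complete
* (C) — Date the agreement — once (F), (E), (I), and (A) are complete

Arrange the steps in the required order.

(D), (G), (E), (F), (I), (B), (K), (A), (C), (H), (J)

(D) has no prerequisites → (D) first.
Next only (G) has its prerequisites met → (G).
(E) needed (G), now all done → (E).
(F) needed (E) and (D), now all done → (F).
That leaves (I) as the only ready step → (I).
(B) needed (F), (G) and (I), now all done → (B).
That leaves (K) as the only ready step → (K).
(A) needed (B), (K), (E) and (I), now all done → (A).
(C) needed (F), (E), (I) and (A), now all done → (C).
Next only (H) has its prerequisites met → (H).
That leaves (J) as the only ready step → (J).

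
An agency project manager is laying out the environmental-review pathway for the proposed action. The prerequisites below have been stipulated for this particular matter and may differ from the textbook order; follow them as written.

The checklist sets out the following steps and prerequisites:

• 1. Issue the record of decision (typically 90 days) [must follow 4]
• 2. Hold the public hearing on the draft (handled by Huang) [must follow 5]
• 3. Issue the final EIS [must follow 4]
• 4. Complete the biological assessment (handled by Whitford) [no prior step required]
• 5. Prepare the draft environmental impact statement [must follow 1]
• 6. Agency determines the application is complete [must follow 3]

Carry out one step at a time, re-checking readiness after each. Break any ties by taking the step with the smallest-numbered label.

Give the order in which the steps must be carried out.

4 is the only step with nothing outstanding, so it goes first.
Now 1 and 3 have their prerequisites met. 1 has the earlier label, so 1 next.
5 now also ready, so the ready set is {3, 5}; 3 has the earlier label → 3.
Ready: 5 and 6. 5 has the earlier label → 5.
2 now also ready, so the ready set is {2, 6}; 2 has the earlier label → 2.
6 needed 3, now all done → 6.

4 → 1 → 3 → 5 → 2 → 6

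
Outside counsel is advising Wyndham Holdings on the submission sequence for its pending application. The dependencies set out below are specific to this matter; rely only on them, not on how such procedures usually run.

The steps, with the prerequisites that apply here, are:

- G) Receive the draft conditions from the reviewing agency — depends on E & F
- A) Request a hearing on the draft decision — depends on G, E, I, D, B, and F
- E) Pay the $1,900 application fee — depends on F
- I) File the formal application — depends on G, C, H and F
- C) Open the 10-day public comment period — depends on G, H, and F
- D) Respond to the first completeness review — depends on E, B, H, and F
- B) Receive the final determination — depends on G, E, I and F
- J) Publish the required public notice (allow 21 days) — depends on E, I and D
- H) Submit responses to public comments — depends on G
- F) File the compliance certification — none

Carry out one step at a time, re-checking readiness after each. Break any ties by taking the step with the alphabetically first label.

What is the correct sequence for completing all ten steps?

F has no prerequisites → F first.
E is the only step now ready → E.
Next only G has its prerequisites met → G.
H needed G, now all done → H.
C needed F, G and H, now all done → C.
Next only I has its prerequisites met → I.
B needed E, F, G and I, now all done → B.
D is the only step now ready → D.
Ready: A and J. A has the earlier label → A.
That leaves J as the only ready step → J.

F E G H C I B D A J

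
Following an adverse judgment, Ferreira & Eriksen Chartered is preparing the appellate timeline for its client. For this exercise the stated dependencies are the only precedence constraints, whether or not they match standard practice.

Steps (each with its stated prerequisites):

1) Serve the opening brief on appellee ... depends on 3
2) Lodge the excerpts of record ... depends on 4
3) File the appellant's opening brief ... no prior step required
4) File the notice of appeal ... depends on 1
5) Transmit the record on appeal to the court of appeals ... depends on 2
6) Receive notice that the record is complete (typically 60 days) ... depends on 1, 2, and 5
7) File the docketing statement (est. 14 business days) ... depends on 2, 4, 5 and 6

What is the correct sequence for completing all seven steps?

3 → 1 → 4 → 2 → 5 → 6 → 7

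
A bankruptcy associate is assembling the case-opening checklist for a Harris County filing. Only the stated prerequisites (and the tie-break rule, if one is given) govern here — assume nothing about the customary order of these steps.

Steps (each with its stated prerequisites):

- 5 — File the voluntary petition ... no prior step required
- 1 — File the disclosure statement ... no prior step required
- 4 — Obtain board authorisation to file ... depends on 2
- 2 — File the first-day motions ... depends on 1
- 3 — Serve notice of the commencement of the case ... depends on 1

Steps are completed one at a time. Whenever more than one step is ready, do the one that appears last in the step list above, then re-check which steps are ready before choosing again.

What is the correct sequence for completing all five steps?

Nothing is required for 1 and 5. 1 is listed later → 1 first.
Now 3, 2 and 5 have their prerequisites met. 3 is listed later, so 3 next.
Now 2 and 5 have their prerequisites met. 2 is listed later, so 2 next.
4 now also ready, so the ready set is {4, 5}; 4 is listed later → 4.
Next only 5 has its prerequisites met → 5.

1 → 3 → 2 → 4 → 5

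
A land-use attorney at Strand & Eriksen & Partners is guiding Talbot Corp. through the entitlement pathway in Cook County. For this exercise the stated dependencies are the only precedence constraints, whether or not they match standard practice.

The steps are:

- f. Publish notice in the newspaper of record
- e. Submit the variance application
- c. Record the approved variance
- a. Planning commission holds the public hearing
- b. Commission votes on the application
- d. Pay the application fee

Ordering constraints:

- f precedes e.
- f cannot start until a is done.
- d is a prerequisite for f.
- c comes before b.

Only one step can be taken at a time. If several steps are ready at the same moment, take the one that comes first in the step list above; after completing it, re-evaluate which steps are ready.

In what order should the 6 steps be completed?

c, a and d have no prerequisites; c is listed earlier, so c is first.
Now a, b and d have their prerequisites met. a is listed earlier, so a next.
Ready: b and d. b is listed earlier → b.
Next only d has its prerequisites met → d.
f is the only step now ready → f.
Next only e has its prerequisites met → e.

c, a, b, d, f, e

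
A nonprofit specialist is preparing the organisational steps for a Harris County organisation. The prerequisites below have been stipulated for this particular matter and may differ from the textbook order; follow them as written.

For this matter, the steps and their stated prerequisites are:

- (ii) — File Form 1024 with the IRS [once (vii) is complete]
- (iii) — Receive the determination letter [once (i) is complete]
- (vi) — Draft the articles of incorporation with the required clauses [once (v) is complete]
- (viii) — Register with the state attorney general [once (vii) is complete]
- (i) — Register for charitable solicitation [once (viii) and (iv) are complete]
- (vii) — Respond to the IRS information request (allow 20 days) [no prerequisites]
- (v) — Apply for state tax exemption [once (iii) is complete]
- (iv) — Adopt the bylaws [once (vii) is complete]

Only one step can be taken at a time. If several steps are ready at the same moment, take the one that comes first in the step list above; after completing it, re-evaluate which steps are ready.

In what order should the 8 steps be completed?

(vii), (ii), (viii), (iv), (i), (iii), (v), (vi)

Only (vii) has no prerequisites, so it is first.
Ready: (ii), (viii) and (iv). (ii) is listed earlier → (ii).
Now (viii) and (iv) have their prerequisites met. (viii) is listed earlier, so (viii) next.
(iv) is the only step now ready → (iv).
Next only (i) has its prerequisites met → (i).
(iii) needed (i), now all done → (iii).
(v) is the only step now ready → (v).
(vi) is the only step now ready → (vi).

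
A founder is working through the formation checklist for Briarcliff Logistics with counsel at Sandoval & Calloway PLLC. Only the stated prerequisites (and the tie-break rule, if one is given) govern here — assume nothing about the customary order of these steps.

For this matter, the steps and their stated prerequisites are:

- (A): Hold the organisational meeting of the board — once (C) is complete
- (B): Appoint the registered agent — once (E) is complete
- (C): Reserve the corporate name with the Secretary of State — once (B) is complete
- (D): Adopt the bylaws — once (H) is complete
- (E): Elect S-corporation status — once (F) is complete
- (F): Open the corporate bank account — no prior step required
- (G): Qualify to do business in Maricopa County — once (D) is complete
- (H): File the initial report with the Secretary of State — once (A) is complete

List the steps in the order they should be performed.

(F), (E), (B), (C), (A), (H), (D), (G)

(F) has no prerequisites → (F) first.
(E) needed (F), now all done → (E).
(B) is the only step now ready → (B).
(C) needed (B), now all done → (C).
Next only (A) has its prerequisites met → (A).
(H) is the only step now ready → (H).
Next only (D) has its prerequisites met → (D).
Next only (G) has its prerequisites met → (G).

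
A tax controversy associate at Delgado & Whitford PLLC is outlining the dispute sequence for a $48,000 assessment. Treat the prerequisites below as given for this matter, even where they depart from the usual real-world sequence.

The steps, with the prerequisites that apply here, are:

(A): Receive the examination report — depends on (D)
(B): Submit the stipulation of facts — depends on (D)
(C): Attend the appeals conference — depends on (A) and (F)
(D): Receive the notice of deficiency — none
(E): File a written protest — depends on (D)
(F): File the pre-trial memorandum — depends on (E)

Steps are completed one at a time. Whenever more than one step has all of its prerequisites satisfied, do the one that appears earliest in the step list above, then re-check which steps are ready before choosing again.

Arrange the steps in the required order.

(D), (A), (B), (E), (F), (C)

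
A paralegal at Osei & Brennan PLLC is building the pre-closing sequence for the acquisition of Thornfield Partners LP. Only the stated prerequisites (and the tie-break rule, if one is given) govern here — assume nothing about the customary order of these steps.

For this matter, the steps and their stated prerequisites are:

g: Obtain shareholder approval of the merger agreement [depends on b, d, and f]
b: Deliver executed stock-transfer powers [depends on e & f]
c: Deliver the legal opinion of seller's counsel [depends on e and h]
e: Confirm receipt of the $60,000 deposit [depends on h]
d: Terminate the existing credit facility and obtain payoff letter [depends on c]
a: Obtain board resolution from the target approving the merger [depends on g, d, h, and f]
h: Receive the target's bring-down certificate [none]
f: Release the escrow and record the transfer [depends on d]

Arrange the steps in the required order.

h e c d f b g a

h is the only step with nothing outstanding, so it goes first.
Next only e has its prerequisites met → e.
c is the only step now ready → c.
Next only d has its prerequisites met → d.
That leaves f as the only ready step → f.
That leaves b as the only ready step → b.
g needed b, d and f, now all done → g.
a needed g, d, h and f, now all done → a.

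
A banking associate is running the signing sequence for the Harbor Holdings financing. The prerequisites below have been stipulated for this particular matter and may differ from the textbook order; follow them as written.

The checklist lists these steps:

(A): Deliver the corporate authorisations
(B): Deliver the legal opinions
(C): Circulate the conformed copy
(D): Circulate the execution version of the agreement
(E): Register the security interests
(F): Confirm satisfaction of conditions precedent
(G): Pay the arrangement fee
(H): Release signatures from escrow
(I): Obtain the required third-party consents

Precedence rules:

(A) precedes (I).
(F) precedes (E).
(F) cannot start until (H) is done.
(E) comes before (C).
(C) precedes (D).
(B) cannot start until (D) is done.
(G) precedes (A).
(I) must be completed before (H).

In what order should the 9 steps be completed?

(G) → (A) → (I) → (H) → (F) → (E) → (C) → (D) → (B)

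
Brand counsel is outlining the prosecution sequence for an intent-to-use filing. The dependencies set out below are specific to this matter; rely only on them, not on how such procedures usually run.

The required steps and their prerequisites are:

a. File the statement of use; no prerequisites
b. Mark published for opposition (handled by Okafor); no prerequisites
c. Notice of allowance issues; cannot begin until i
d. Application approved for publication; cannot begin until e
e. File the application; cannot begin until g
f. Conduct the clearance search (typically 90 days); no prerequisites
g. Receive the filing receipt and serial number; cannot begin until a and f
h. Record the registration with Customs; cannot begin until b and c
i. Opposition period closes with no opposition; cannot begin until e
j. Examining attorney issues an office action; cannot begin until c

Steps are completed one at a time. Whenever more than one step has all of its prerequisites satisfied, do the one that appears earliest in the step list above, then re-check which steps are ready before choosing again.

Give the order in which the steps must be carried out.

a → b → f → g → e → d → i → c → h → j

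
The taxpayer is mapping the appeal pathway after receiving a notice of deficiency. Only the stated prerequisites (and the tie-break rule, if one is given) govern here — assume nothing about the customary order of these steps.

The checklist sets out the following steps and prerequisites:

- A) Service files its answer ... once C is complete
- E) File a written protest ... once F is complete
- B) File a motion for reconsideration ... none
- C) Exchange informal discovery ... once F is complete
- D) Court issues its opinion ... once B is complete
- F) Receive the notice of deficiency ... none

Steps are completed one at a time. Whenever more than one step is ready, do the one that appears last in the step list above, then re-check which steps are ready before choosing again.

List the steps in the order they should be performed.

F and B have no prerequisites; F is listed later, so F is first.
Ready: C, B and E. C is listed later → C.
Now B, E and A have their prerequisites met. B is listed later, so B next.
D, E and A are all available; D is listed later → D.
Now E and A have their prerequisites met. E is listed later, so E next.
That leaves A as the only ready step → A.

F C B D E A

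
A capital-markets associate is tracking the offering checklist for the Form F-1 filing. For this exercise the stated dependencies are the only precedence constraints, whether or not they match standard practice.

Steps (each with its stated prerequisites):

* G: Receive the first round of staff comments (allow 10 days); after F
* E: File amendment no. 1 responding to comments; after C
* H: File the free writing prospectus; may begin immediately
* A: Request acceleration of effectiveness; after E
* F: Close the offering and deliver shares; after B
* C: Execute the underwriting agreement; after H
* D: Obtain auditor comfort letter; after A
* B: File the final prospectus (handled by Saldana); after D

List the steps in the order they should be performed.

H has no prerequisites → H first.
C needed H, now all done → C.
E is the only step now ready → E.
A is the only step now ready → A.
D needed A, now all done → D.
B needed D, now all done → B.
Next only F has its prerequisites met → F.
That leaves G as the only ready step → G.

H C E A D B F G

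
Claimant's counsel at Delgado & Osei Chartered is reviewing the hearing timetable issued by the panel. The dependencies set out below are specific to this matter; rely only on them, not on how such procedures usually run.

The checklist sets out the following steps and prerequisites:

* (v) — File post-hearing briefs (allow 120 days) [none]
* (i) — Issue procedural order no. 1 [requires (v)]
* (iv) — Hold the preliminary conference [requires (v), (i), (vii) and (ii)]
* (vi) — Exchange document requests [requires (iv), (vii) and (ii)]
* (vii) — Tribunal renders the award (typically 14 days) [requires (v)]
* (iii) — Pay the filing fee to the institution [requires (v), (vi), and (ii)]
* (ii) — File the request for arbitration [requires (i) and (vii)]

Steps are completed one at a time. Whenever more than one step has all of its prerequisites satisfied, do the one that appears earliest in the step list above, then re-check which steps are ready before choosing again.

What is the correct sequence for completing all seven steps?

Only (v) has no prerequisites, so it is first.
(i) and (vii) are both available; (i) is listed earlier → (i).
(vii) is the only step now ready → (vii).
(ii) needed (i) and (vii), now all done → (ii).
(iv) is the only step now ready → (iv).
Next only (vi) has its prerequisites met → (vi).
(iii) needed (v), (vi) and (ii), now all done → (iii).

(v), (i), (vii), (ii), (iv), (vi), (iii)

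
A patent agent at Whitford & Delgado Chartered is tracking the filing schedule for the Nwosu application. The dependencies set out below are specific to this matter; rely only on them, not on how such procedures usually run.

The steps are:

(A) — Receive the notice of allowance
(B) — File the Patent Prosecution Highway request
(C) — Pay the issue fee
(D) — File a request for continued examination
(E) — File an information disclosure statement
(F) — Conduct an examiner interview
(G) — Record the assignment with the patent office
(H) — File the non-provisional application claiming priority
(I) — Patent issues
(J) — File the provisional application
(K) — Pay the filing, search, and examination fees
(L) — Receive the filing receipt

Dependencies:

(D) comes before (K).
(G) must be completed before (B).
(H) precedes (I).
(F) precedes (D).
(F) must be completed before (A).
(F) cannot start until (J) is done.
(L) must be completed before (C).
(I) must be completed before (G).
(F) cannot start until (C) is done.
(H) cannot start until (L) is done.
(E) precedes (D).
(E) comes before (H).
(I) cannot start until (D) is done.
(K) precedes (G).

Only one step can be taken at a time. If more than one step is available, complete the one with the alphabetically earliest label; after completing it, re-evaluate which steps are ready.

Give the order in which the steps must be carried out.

(E), (J), (L), (C), (F), (A), (D), (H), (I), (K), (G), (B)

(E), (J) and (L) have no prerequisites; (E) has the earlier label, so (E) is first.
Now (J) and (L) have their prerequisites met. (J) has the earlier label, so (J) next.
That leaves (L) as the only ready step → (L).
Now (C) and (H) have their prerequisites met. (C) has the earlier label, so (C) next.
(F) now also ready, so the ready set is {(F), (H)}; (F) has the earlier label → (F).
(A) and (D) now also ready, so the ready set is {(A), (D), (H)}; (A) has the earlier label → (A).
Ready: (D) and (H). (D) has the earlier label → (D).
Ready: (H) and (K). (H) has the earlier label → (H).
(I) now also ready, so the ready set is {(I), (K)}; (I) has the earlier label → (I).
That leaves (K) as the only ready step → (K).
(G) is the only step now ready → (G).
(B) is the only step now ready → (B).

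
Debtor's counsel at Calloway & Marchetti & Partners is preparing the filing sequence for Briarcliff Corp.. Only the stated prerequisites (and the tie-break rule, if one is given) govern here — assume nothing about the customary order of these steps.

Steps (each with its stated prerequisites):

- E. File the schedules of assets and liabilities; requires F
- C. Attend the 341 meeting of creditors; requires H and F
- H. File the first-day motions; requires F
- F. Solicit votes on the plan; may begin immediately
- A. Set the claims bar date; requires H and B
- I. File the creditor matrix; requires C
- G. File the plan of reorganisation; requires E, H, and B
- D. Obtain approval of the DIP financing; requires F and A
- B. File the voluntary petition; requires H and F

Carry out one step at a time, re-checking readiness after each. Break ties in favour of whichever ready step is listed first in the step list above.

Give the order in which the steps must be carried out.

F, E, H, C, I, B, A, G, D

F has no prerequisites → F first.
Ready: E and H. E is listed earlier → E.
H is the only step now ready → H.
C and B are both available; C is listed earlier → C.
I now also ready, so the ready set is {I, B}; I is listed earlier → I.
B needed H and F, now all done → B.
A and G are both available; A is listed earlier → A.
G and D are both available; G is listed earlier → G.
D needed F and A, now all done → D.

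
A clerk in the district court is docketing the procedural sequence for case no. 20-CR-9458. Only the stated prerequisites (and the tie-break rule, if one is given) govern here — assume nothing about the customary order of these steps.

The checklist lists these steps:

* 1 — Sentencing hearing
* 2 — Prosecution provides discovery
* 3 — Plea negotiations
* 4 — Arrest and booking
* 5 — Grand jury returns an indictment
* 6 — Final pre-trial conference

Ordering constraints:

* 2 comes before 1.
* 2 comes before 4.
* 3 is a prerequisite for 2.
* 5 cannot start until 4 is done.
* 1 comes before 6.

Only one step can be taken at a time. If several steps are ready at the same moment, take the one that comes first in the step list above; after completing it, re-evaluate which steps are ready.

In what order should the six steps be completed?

3 2 1 4 5 6

3 is the only step with nothing outstanding, so it goes first.
Next only 2 has its prerequisites met → 2.
Ready: 1 and 4. 1 is listed earlier → 1.
6 now also ready, so the ready set is {4, 6}; 4 is listed earlier → 4.
5 now also ready, so the ready set is {5, 6}; 5 is listed earlier → 5.
That leaves 6 as the only ready step → 6.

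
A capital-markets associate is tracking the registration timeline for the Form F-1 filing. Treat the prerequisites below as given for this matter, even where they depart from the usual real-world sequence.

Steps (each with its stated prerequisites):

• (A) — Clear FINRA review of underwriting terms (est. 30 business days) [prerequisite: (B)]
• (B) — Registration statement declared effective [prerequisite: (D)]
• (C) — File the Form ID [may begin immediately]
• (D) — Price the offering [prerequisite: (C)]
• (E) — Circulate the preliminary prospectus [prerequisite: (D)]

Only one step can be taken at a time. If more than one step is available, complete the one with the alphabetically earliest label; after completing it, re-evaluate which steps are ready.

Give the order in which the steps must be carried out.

(C) has no prerequisites → (C) first.
(D) is the only step now ready → (D).
Ready: (B) and (E). (B) has the earlier label → (B).
Now (A) and (E) have their prerequisites met. (A) has the earlier label, so (A) next.
Next only (E) has its prerequisites met → (E).

(C), (D), (B), (A), (E)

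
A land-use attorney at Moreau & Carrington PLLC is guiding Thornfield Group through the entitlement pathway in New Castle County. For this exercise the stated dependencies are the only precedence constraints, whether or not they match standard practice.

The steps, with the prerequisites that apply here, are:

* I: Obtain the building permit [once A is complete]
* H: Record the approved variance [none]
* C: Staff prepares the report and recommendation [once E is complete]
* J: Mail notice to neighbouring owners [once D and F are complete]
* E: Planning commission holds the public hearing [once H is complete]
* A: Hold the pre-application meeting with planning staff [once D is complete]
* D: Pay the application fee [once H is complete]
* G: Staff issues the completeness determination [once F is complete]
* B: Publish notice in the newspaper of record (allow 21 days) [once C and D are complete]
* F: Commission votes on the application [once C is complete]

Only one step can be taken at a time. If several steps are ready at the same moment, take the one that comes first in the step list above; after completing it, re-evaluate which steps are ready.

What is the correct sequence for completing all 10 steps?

H, E, C, D, A, I, B, F, J, G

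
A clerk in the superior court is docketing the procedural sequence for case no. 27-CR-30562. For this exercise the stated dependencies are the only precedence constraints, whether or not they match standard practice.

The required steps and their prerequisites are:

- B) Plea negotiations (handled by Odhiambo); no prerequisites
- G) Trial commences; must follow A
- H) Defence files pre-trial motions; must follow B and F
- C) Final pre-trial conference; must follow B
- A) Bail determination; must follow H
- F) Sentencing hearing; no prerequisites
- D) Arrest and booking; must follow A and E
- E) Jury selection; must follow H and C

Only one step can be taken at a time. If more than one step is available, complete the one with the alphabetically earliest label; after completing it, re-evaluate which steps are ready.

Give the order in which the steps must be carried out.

Nothing is required for B and F. B has the earlier label → B first.
Ready: C and F. C has the earlier label → C.
F is the only step now ready → F.
That leaves H as the only ready step → H.
A and E are both available; A has the earlier label → A.
E and G are both available; E has the earlier label → E.
D and G are both available; D has the earlier label → D.
G needed A, now all done → G.

B → C → F → H → A → E → D → G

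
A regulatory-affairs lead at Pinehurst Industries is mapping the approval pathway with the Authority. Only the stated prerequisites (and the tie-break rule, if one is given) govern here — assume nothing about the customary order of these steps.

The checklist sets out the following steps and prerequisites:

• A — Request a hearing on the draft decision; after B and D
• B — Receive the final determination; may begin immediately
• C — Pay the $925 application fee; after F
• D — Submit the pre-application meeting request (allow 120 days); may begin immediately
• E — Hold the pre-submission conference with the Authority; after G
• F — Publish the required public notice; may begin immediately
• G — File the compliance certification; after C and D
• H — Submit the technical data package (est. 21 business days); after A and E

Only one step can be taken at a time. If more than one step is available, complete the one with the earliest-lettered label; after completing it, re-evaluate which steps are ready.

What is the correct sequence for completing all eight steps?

B, D, A, F, C, G, E, H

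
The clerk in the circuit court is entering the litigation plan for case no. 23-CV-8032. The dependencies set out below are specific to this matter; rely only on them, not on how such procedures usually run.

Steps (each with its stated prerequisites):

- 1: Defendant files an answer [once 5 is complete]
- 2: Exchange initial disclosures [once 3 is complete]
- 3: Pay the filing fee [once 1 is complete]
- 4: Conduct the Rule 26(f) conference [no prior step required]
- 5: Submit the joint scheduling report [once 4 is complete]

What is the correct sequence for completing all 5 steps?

4 5 1 3 2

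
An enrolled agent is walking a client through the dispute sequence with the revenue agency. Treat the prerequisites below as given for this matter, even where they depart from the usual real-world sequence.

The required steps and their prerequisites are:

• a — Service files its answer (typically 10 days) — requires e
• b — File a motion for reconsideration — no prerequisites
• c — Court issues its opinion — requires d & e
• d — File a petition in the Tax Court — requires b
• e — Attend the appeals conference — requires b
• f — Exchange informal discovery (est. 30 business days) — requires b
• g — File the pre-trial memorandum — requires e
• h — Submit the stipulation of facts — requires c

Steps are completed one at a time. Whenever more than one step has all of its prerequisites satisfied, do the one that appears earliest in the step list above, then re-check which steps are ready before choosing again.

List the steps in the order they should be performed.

b, d, e, a, c, f, g, h

b is the only step with nothing outstanding, so it goes first.
Ready: d, e and f. d is listed earlier → d.
e and f are both available; e is listed earlier → e.
Ready: a, c, f and g. a is listed earlier → a.
Ready: c, f and g. c is listed earlier → c.
h now also ready, so the ready set is {f, g, h}; f is listed earlier → f.
g and h are both available; g is listed earlier → g.
Next only h has its prerequisites met → h.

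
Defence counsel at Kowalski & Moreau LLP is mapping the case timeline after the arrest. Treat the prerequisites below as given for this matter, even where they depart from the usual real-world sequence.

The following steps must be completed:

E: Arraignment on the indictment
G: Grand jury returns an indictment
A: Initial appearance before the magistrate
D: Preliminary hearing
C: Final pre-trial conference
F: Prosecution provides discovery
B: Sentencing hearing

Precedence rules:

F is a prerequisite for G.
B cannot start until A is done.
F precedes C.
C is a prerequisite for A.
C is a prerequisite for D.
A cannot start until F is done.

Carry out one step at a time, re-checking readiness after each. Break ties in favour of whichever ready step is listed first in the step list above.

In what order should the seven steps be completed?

E F G C A D B

Nothing is required for E and F. E is listed earlier → E first.
Next only F has its prerequisites met → F.
Now G and C have their prerequisites met. G is listed earlier, so G next.
C needed F, now all done → C.
Ready: A and D. A is listed earlier → A.
D and B are both available; D is listed earlier → D.
B is the only step now ready → B.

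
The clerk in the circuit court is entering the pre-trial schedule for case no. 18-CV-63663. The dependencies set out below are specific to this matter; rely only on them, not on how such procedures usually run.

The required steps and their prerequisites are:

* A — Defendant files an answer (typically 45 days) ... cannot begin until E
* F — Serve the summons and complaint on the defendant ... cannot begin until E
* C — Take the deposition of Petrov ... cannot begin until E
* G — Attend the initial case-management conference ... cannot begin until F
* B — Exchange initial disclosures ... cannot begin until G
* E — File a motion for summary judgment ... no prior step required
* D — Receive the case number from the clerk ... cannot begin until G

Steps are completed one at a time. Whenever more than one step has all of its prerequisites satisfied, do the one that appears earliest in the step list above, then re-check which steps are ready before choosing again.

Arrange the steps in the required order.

E, A, F, C, G, B, D

E is the only step with nothing outstanding, so it goes first.
A, F and C are all available; A is listed earlier → A.
Now F and C have their prerequisites met. F is listed earlier, so F next.
Now C and G have their prerequisites met. C is listed earlier, so C next.
G is the only step now ready → G.
Now B and D have their prerequisites met. B is listed earlier, so B next.
That leaves D as the only ready step → D.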